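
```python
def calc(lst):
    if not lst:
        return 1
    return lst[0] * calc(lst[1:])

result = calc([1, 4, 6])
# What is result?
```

Product over [1, 4, 6] = 1 * 4 * 6 = 24

Answer: 24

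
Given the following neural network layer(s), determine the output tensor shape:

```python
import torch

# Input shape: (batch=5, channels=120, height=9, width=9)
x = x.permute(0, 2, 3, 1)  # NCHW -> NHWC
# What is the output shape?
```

Input: (5, 120, 9, 9) -> Output: (5, 9, 9, 120)

Answer: (5, 9, 9, 120)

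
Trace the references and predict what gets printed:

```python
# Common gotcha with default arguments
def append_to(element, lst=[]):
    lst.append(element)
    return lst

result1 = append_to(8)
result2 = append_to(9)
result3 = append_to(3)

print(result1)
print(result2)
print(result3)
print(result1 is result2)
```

Key concept: mutable default argument gotcha.
Step by step:
`result1 = append_to(8)` → result1 = [8]
`result2 = append_to(9)` → result1 = [8, 9] (same object as result2); result2 = [8, 9] (same object as result1)
`result3 = append_to(3)` → result1 = [8, 9, 3] (same object as result2, result3); result2 = [8, 9, 3] (same object as result1, result3); result3 = [8, 9, 3] (same object as result1, result2)
`print(result1)` → prints [8, 9, 3]
`print(result2)` → prints [8, 9, 3]
`print(result3)` → prints [8, 9, 3]
`print(result1 is result2)` → prints True

Answer:
[8, 9, 3]
[8, 9, 3]
[8, 9, 3]
True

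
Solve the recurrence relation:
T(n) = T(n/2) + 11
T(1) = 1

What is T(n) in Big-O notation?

Each step divides n by 2 and adds 11. After log_2(n) steps we reach T(1)=1. So T(n) = 11·log_2(n) + 1 = O(log n).

Answer: O(log n)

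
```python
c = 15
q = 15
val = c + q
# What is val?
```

Trace:
`c = 15` → c = 15
`q = 15` → q = 15
`val = c + q` → val = 30
So val = 30

Answer: 30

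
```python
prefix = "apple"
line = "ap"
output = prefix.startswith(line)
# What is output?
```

Trace:
`prefix = "apple"` → prefix = 'apple'
`line = "ap"` → line = 'ap'
`output = prefix.startswith(line)` → output = True
So output = True

Answer: True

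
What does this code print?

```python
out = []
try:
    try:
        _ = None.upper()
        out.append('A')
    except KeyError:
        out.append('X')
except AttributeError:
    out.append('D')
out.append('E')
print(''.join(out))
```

Execution trace: 'D' (outer except AttributeError) → 'E' (after the try/except). Output: DE

Answer: DE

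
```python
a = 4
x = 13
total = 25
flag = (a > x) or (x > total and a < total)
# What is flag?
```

Trace:
`a = 4` → a = 4
`x = 13` → x = 13
`total = 25` → total = 25
`flag = (a > x) or (x > total and a < total)` → flag = False
So flag = False

Answer: False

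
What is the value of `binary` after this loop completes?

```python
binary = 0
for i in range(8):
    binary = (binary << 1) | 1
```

Build 8 consecutive 1-bits: 0b11111111
`binary` takes the values: 0 → 1 → 3 → 7 → 15 → 31 → 63 → 127 → 255

Answer: 255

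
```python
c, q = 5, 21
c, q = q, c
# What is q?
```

Trace:
`c, q = 5, 21` → c = 5; q = 21
`c, q = q, c` → c = 21; q = 5
So q = 5

Answer: 5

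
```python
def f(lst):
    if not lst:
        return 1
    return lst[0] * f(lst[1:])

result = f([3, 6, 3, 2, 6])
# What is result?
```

Product over [3, 6, 3, 2, 6] = 3 * 6 * 3 * 2 * 6 = 648

Answer: 648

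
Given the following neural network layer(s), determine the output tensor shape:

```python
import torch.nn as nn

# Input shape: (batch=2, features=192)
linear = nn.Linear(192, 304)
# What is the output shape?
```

Input: (2, 192) -> Output: (2, 304)

Answer: (2, 304)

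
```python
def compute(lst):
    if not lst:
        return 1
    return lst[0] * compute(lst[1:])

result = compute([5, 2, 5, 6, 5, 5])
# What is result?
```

Product over [5, 2, 5, 6, 5, 5] = 5 * 2 * 5 * 6 * 5 * 5 = 7500

Answer: 7500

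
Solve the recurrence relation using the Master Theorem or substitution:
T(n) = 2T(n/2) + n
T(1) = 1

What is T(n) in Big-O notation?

By Master Theorem: a=2, b=2, f(n)=n. Since log_2(2) = 1 and f(n) = Θ(n^1), Case 2 applies. T(n) = O(n log n).

Answer: O(n log n)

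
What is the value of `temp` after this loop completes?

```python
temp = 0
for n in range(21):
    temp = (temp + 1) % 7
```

Increment mod 7, 21 times = 0
`temp` takes the values: 0 → 1 → 2 → 3 → 4 → 5 → 6 → 0 → 1 → 2 → 3 → 4 → 5 → 6 → 0 → 1 → 2 → 3 → 4 → 5 → 6 → 0

Answer: 0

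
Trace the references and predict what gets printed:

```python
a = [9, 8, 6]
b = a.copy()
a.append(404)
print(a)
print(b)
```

Key concept: list.copy() creates independent copy.
Step by step:
`a = [9, 8, 6]` → a = [9, 8, 6]
`b = a.copy()` → b = [9, 8, 6]
`a.append(404)` → a = [9, 8, 6, 404]
`print(a)` → prints [9, 8, 6, 404]
`print(b)` → prints [9, 8, 6]

Answer:
[9, 8, 6, 404]
[9, 8, 6]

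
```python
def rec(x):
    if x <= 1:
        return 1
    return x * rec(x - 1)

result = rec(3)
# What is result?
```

rec(3) = 3 * 2 * 1 = 6

Answer: 6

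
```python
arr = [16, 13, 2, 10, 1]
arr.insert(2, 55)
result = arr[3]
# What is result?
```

Trace:
`arr = [16, 13, 2, 10, 1]` → arr = [16, 13, 2, 10, 1]
`arr.insert(2, 55)` → arr = [16, 13, 55, 2, 10, 1]
`result = arr[3]` → result = 2
So result = 2

Answer: 2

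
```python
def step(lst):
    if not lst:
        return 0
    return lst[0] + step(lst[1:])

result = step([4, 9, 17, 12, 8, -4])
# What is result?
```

4 + 9 + 17 + 12 + 8 + (-4) + 0 = 46

Answer: 46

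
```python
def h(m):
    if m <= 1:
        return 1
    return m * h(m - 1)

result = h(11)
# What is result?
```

h(11) = 11 * 10 * 9 * 8 * 7 * 6 * 5 * 4 * 3 * 2 * 1 = 39916800

Answer: 39916800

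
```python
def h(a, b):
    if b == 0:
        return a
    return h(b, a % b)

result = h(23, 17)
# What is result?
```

h(23, 17) -> h(17, 6) -> h(6, 5) -> h(5, 1) -> h(1, 0) -> 1

Answer: 1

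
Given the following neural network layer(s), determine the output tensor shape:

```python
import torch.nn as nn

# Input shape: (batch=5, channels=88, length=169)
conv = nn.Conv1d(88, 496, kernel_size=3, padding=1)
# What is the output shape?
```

Input: (5, 88, 169) -> Output: (5, 496, 169)

Answer: (5, 496, 169)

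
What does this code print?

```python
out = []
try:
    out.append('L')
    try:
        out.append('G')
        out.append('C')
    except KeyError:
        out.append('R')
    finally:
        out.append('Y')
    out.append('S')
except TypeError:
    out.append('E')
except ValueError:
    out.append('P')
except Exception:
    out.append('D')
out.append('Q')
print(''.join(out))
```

Execution trace: 'L' (try body) → 'G' (inner try body) → 'C' (inner try body, no exception) → 'Y' (inner finally) → 'S' (try body, no exception) → 'Q' (after the try/except). Output: LGCYSQ

Answer: LGCYSQ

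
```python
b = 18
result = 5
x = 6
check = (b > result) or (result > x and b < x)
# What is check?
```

Trace:
`b = 18` → b = 18
`result = 5` → result = 5
`x = 6` → x = 6
`check = (b > result) or (result > x and b < x)` → check = True
So check = True

Answer: True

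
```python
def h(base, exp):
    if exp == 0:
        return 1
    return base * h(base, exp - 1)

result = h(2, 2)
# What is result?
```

h(2, 2) = 2 * 2 = 4

Answer: 4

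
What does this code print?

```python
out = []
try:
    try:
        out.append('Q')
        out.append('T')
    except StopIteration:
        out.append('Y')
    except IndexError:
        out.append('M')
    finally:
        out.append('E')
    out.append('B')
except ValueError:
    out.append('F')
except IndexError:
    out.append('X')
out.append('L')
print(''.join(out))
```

Execution trace: 'Q' (inner try body) → 'T' (inner try body, no exception) → 'E' (inner finally) → 'B' (try body, no exception) → 'L' (after the try/except). Output: QTEBL

Answer: QTEBL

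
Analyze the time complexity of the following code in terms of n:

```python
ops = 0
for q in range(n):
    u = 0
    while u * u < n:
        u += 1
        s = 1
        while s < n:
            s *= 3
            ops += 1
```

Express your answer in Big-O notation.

Each loop level contributes: n × √n × log n. Multiplying the contributions gives O(n√n log n).

Answer: O(n√n log n)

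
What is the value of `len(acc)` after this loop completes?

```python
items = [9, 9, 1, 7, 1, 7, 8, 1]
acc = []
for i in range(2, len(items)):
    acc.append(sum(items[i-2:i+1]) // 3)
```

Number of 3-element averages
`acc` takes the values: [] → [6] → [6, 5] → [6, 5, 3] → [6, 5, 3, 5] → [6, 5, 3, 5, 5] → [6, 5, 3, 5, 5, 5]
So `len(acc)` = 6

Answer: 6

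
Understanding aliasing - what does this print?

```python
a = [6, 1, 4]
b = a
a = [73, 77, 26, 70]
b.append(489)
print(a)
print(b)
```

Key concept: rebinding vs mutation: a is rebound to a new list, b still points at the original.
Step by step:
`a = [6, 1, 4]` → a = [6, 1, 4]
`b = a` → b = [6, 1, 4] (same object as a)
`a = [73, 77, 26, 70]` → a = [73, 77, 26, 70]
`b.append(489)` → b = [6, 1, 4, 489]
`print(a)` → prints [73, 77, 26, 70]
`print(b)` → prints [6, 1, 4, 489]

Answer:
[73, 77, 26, 70]
[6, 1, 4, 489]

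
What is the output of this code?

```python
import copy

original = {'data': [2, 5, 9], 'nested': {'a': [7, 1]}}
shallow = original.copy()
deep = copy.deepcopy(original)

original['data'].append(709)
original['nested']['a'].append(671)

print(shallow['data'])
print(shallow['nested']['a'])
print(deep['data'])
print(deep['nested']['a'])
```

Key concept: comparing shallow vs deep copy.
Step by step:
`original = {'data': [2, 5, 9], 'nested': {'a': [7, 1]}}` → original = {'data': [2, 5, 9], 'nested': {'a': [7, 1]}}
`shallow = original.copy()` → shallow = {'data': [2, 5, 9], 'nested': {'a': [7, 1]}}
`deep = copy.deepcopy(original)` → deep = {'data': [2, 5, 9], 'nested': {'a': [7, 1]}}
`original['data'].append(709)` → original = {'data': [2, 5, 9, 709], 'nested': {'a': [7, 1]}}; shallow = {'data': [2, 5, 9, 709], 'nested': {'a': [7, 1]}}
`original['nested']['a'].append(671)` → original = {'data': [2, 5, 9, 709], 'nested': {'a': [7, 1, 671]}}; shallow = {'data': [2, 5, 9, 709], 'nested': {'a': [7, 1, 671]}}
`print(shallow['data'])` → prints [2, 5, 9, 709]
`print(shallow['nested']['a'])` → prints [7, 1, 671]
`print(deep['data'])` → prints [2, 5, 9]
`print(deep['nested']['a'])` → prints [7, 1]

Answer:
[2, 5, 9, 709]
[7, 1, 671]
[2, 5, 9]
[7, 1]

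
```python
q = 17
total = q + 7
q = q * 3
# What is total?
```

Trace:
`q = 17` → q = 17
`total = q + 7` → total = 24
`q = q * 3` → q = 51
So total = 24

Answer: 24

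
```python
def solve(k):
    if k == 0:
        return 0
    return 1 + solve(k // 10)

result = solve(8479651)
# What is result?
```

Count of digits of 8479651: 7

Answer: 7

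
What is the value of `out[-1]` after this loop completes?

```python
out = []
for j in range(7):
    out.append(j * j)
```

Last element of squares 0 to 6
`out` takes the values: [] → [0] → [0, 1] → [0, 1, 4] → [0, 1, 4, 9] → [0, 1, 4, 9, 16] → [0, 1, 4, 9, 16, 25] → [0, 1, 4, 9, 16, 25, 36]
So `out[-1]` = 36

Answer: 36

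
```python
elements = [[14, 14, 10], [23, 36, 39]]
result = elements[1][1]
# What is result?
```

Trace:
`elements = [[14, 14, 10], [23, 36, 39]]` → elements = [[14, 14, 10], [23, 36, 39]]
`result = elements[1][1]` → result = 36
So result = 36

Answer: 36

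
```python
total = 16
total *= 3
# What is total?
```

Trace:
`total = 16` → total = 16
`total *= 3` → total = 48
So total = 48

Answer: 48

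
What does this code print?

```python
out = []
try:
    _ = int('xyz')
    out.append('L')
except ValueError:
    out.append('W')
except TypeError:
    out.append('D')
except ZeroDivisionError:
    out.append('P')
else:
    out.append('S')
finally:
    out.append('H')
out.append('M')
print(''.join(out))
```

Execution trace: 'W' (except ValueError) → 'H' (finally) → 'M' (after the try/except). Output: WHM

Answer: WHM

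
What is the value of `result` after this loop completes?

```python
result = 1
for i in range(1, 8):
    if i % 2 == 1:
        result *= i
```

Product of odd numbers 1 to 7
`result` takes the values: 1 → 3 → 15 → 105

Answer: 105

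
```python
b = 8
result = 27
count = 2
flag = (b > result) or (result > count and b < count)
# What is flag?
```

Trace:
`b = 8` → b = 8
`result = 27` → result = 27
`count = 2` → count = 2
`flag = (b > result) or (result > count and b < count)` → flag = False
So flag = False

Answer: False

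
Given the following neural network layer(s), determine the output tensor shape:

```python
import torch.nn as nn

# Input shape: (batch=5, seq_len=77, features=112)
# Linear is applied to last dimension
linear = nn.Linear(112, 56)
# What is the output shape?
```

Input: (5, 77, 112) -> Output: (5, 77, 56)

Answer: (5, 77, 56)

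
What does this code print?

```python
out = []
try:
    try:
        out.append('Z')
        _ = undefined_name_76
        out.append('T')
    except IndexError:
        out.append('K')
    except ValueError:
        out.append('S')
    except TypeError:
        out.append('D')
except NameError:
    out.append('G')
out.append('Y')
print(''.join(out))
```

Execution trace: 'Z' (try body) → 'G' (outer except NameError) → 'Y' (after the try/except). Output: ZGY

Answer: ZGY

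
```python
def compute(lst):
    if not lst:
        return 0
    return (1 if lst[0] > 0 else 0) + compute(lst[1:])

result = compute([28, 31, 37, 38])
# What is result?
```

Count of positive elements in [28, 31, 37, 38] = 4

Answer: 4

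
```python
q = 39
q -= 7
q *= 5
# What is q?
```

Trace:
`q = 39` → q = 39
`q -= 7` → q = 32
`q *= 5` → q = 160
So q = 160

Answer: 160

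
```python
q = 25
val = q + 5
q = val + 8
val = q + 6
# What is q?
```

Trace:
`q = 25` → q = 25
`val = q + 5` → val = 30
`q = val + 8` → q = 38
`val = q + 6` → val = 44
So q = 38

Answer: 38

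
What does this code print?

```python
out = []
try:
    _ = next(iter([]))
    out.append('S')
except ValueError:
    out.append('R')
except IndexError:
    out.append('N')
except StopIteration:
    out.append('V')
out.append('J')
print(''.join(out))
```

Execution trace: 'V' (except StopIteration) → 'J' (after the try/except). Output: VJ

Answer: VJ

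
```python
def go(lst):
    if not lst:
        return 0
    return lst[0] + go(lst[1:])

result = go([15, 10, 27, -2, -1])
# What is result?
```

15 + 10 + 27 + (-2) + (-1) + 0 = 49

Answer: 49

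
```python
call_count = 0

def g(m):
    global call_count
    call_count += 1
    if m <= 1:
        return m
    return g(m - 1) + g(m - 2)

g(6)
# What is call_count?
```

Calls(m) = 1 + Calls(m-1) + Calls(m-2); Calls(0)=Calls(1)=1. For m=6 this gives 25.

Answer: 25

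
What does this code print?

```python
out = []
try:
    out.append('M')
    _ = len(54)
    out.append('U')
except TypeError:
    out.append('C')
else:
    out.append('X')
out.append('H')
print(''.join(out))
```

Execution trace: 'M' (try body) → 'C' (except TypeError) → 'H' (after the try/except). Output: MCH

Answer: MCH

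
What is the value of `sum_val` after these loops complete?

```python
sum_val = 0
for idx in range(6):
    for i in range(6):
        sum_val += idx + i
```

Sum of all idx+i for idx,i in 6x6
`sum_val` takes the values: 0 → 1 → 3 → 6 → 10 → 15 → 16 → 18 → 21 → 25 → 30 → 36 → 38 → 41 → 45 → 50 → 56 → 63 → 66 → 70 → 75 → 81 → 88 → 96 → 100 → 105 → 111 → 118 → 126 → 135 → 140 → 146 → 153 → 161 → 170 → 180

Answer: 180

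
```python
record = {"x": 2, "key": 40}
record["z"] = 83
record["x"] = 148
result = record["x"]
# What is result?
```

Trace:
`record = {"x": 2, "key": 40}` → record = {'x': 2, 'key': 40}
`record["z"] = 83` → record = {'x': 2, 'key': 40, 'z': 83}
`record["x"] = 148` → record = {'x': 148, 'key': 40, 'z': 83}
`result = record["x"]` → result = 148
So result = 148

Answer: 148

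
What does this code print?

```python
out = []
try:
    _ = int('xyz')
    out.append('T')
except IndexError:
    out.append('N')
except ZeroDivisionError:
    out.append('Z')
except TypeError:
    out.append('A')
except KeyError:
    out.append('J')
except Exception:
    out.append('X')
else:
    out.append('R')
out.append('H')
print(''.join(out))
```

Execution trace: 'X' (except Exception) → 'H' (after the try/except). Output: XH

Answer: XH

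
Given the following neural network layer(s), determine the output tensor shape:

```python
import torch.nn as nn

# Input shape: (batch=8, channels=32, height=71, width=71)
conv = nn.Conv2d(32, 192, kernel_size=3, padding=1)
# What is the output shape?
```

Input: (8, 32, 71, 71) -> Output: (8, 192, 71, 71)

Answer: (8, 192, 71, 71)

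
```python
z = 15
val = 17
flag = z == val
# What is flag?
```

Trace:
`z = 15` → z = 15
`val = 17` → val = 17
`flag = z == val` → flag = False
So flag = False

Answer: False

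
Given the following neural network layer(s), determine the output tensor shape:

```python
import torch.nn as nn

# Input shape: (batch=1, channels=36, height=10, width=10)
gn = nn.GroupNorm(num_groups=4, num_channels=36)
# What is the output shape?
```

Input: (1, 36, 10, 10) -> Output: (1, 36, 10, 10)

Answer: (1, 36, 10, 10)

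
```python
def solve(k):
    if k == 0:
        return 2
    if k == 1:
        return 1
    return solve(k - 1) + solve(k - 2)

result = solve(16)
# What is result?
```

Build up from base cases: solve(0)=2, solve(1)=1, solve(2)=3, solve(3)=4, solve(4)=7, solve(5)=11, solve(6)=18, ..., solve(16)=2207

Answer: 2207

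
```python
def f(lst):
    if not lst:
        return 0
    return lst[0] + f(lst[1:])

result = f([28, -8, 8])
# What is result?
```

28 + (-8) + 8 + 0 = 28

Answer: 28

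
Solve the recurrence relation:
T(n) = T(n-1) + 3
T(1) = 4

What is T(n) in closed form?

Unrolling: T(n) = T(1) + 3·(n-1) = 4 + 3(n-1) = 3n + 1.

Answer: T(n) = 3n + 1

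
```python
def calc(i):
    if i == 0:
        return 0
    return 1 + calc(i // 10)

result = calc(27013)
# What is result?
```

Count of digits of 27013: 5

Answer: 5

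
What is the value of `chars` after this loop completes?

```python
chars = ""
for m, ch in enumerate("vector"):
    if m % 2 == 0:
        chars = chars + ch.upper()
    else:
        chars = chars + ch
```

Uppercase even positions in 'vector'
`chars` takes the values: "" → "V" → "Ve" → "VeC" → "VeCt" → "VeCtO" → "VeCtOr"

Answer: "VeCtOr"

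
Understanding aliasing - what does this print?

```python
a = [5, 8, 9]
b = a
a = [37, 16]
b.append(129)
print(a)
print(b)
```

Key concept: rebinding vs mutation: a is rebound to a new list, b still points at the original.
Step by step:
`a = [5, 8, 9]` → a = [5, 8, 9]
`b = a` → b = [5, 8, 9] (same object as a)
`a = [37, 16]` → a = [37, 16]
`b.append(129)` → b = [5, 8, 9, 129]
`print(a)` → prints [37, 16]
`print(b)` → prints [5, 8, 9, 129]

Answer:
[37, 16]
[5, 8, 9, 129]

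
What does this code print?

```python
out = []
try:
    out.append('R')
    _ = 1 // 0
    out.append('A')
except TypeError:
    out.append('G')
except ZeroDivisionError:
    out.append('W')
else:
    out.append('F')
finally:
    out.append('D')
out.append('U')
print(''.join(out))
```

Execution trace: 'R' (try body) → 'W' (except ZeroDivisionError) → 'D' (finally) → 'U' (after the try/except). Output: RWDU

Answer: RWDU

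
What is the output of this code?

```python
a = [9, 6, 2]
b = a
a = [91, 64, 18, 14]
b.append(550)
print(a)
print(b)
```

Key concept: rebinding vs mutation: a is rebound to a new list, b still points at the original.
Step by step:
`a = [9, 6, 2]` → a = [9, 6, 2]
`b = a` → b = [9, 6, 2] (same object as a)
`a = [91, 64, 18, 14]` → a = [91, 64, 18, 14]
`b.append(550)` → b = [9, 6, 2, 550]
`print(a)` → prints [91, 64, 18, 14]
`print(b)` → prints [9, 6, 2, 550]

Answer:
[91, 64, 18, 14]
[9, 6, 2, 550]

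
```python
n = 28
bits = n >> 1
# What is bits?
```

Trace:
`n = 28` → n = 28
`bits = n >> 1` → bits = 14
So bits = 14

Answer: 14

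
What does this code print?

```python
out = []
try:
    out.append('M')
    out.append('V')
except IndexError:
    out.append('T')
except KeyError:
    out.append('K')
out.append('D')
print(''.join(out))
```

Execution trace: 'M' (try body) → 'V' (try body, no exception) → 'D' (after the try/except). Output: MVD

Answer: MVD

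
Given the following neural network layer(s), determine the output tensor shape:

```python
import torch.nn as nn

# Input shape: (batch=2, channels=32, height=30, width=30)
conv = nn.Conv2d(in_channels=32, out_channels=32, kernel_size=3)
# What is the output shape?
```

Input: (2, 32, 30, 30) -> Output: (2, 32, 28, 28)

Answer: (2, 32, 28, 28)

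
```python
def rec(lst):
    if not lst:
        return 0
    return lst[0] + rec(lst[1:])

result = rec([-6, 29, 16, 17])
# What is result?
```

(-6) + 29 + 16 + 17 + 0 = 56

Answer: 56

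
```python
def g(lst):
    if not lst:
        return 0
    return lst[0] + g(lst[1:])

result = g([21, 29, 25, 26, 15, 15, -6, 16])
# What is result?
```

21 + 29 + 25 + 26 + 15 + 15 + (-6) + 16 + 0 = 141

Answer: 141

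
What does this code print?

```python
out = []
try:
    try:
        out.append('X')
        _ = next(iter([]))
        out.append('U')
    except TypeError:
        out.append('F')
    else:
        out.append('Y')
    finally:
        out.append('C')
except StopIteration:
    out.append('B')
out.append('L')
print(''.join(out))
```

Execution trace: 'X' (try body) → 'C' (finally) → 'B' (outer except StopIteration) → 'L' (after the try/except). Output: XCBL

Answer: XCBL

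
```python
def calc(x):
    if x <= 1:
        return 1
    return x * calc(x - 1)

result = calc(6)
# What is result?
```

calc(6) = 6 * 5 * 4 * 3 * 2 * 1 = 720

Answer: 720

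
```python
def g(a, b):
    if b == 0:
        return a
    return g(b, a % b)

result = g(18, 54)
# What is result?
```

g(18, 54) -> g(54, 18) -> g(18, 0) -> 18

Answer: 18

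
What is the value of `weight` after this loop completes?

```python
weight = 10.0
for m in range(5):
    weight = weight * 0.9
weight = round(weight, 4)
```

Exponential decay: 10.0 * 0.9^5
`weight` takes the values: 10.0 → 9.0 → 8.1 → 7.29 → 6.561 → 5.9049

Answer: 5.9049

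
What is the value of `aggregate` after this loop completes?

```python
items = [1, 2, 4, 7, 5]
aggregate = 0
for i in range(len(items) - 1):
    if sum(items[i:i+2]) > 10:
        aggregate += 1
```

Count windows with sum > 10
`aggregate` takes the values: 0 → 1 → 2

Answer: 2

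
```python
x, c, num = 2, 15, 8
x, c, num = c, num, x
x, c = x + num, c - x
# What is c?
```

Trace:
`x, c, num = 2, 15, 8` → x = 2; c = 15; num = 8
`x, c, num = c, num, x` → x = 15; c = 8; num = 2
`x, c = x + num, c - x` → x = 17; c = -7
So c = -7

Answer: -7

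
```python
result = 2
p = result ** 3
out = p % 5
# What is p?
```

Trace:
`result = 2` → result = 2
`p = result ** 3` → p = 8
`out = p % 5` → out = 3
So p = 8

Answer: 8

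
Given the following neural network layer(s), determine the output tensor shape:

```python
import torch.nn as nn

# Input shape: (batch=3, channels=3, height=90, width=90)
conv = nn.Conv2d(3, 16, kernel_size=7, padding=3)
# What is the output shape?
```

Input: (3, 3, 90, 90) -> Output: (3, 16, 90, 90)

Answer: (3, 16, 90, 90)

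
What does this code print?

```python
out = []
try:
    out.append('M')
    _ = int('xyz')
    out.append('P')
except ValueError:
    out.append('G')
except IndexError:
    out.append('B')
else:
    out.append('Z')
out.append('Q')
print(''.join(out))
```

Execution trace: 'M' (try body) → 'G' (except ValueError) → 'Q' (after the try/except). Output: MGQ

Answer: MGQ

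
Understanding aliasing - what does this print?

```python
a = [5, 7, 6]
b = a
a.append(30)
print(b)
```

Key concept: basic list aliasing.
Step by step:
`a = [5, 7, 6]` → a = [5, 7, 6]
`b = a` → b = [5, 7, 6] (same object as a)
`a.append(30)` → a = [5, 7, 6, 30] (same object as b); b = [5, 7, 6, 30] (same object as a)
`print(b)` → prints [5, 7, 6, 30]

Answer: [5, 7, 6, 30]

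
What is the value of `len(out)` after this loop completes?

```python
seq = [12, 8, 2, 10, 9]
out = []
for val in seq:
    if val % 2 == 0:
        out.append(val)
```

Count even numbers in [12, 8, 2, 10, 9]
`out` takes the values: [] → [12] → [12, 8] → [12, 8, 2] → [12, 8, 2, 10]
So `len(out)` = 4

Answer: 4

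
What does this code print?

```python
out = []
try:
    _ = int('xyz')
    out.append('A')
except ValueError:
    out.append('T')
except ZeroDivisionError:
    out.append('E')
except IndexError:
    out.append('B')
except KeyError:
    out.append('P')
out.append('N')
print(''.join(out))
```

Execution trace: 'T' (except ValueError) → 'N' (after the try/except). Output: TN

Answer: TN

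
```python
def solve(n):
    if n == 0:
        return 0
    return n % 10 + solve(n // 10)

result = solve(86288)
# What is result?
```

Sum of digits of 86288: 8 + 8 + 2 + 6 + 8 = 32

Answer: 32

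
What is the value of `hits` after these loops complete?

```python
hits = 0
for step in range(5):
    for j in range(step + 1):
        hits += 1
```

Triangle: 1 + 2 + ... + 5
`hits` takes the values: 0 → 1 → 2 → 3 → 4 → 5 → 6 → 7 → 8 → 9 → 10 → 11 → 12 → 13 → 14 → 15

Answer: 15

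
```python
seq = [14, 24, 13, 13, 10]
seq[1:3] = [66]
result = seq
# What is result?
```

Trace:
`seq = [14, 24, 13, 13, 10]` → seq = [14, 24, 13, 13, 10]
`seq[1:3] = [66]` → seq = [14, 66, 13, 10]
`result = seq` → result = [14, 66, 13, 10]
So result = [14, 66, 13, 10]

Answer: [14, 66, 13, 10]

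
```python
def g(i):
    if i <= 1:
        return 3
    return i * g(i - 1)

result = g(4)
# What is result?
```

g(4) = 4 * 3 * 2 * 3 = 72

Answer: 72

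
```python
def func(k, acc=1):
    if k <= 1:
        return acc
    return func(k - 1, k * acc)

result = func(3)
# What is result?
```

Accumulator trace (n, acc): (3, 1) -> (2, 3) -> (1, 6) -> return 6

Answer: 6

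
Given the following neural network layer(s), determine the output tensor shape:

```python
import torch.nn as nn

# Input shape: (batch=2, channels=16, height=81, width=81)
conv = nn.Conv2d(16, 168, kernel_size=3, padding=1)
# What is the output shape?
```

Input: (2, 16, 81, 81) -> Output: (2, 168, 81, 81)

Answer: (2, 168, 81, 81)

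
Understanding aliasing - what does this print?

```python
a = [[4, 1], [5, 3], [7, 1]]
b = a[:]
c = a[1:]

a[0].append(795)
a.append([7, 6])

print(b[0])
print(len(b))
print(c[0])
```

Key concept: slice with nested mutation.
Step by step:
`a = [[4, 1], [5, 3], [7, 1]]` → a = [[4, 1], [5, 3], [7, 1]]
`b = a[:]` → b = [[4, 1], [5, 3], [7, 1]]
`c = a[1:]` → c = [[5, 3], [7, 1]]
`a[0].append(795)` → a = [[4, 1, 795], [5, 3], [7, 1]]; b = [[4, 1, 795], [5, 3], [7, 1]]
`a.append([7, 6])` → a = [[4, 1, 795], [5, 3], [7, 1], [7, 6]]
`print(b[0])` → prints [4, 1, 795]
`print(len(b))` → prints 3
`print(c[0])` → prints [5, 3]

Answer:
[4, 1, 795]
3
[5, 3]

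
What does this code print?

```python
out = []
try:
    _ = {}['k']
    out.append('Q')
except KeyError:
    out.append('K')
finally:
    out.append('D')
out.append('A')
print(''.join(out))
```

Execution trace: 'K' (except KeyError) → 'D' (finally) → 'A' (after the try/except). Output: KDA

Answer: KDA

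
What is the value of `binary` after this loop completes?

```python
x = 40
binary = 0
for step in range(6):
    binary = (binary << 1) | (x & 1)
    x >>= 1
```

Reverse lowest 6 bits of 40
`binary` takes the values: 0 → 1 → 2 → 5

Answer: 5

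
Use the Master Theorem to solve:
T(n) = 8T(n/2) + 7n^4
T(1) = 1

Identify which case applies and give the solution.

a=8, b=2, f(n)=7n^4. log_2(8) = 3. Since c=4 > 3 and the regularity condition holds (8(n/2)^4 = (8/2^4)n^4 with 8/2^4 < 1), Case 3 applies: T(n) = Θ(f(n)) = O(n^4).

Answer: O(n^4) - Case 3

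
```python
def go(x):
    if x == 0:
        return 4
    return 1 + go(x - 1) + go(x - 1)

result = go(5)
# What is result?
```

go(x) = 1 + 2·go(x-1), go(0)=4. Closed form: (4+1)·2^5 - 1 = 159.

Answer: 159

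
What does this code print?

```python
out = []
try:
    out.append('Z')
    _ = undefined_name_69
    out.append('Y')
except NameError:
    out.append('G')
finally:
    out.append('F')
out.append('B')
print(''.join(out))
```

Execution trace: 'Z' (try body) → 'G' (except NameError) → 'F' (finally) → 'B' (after the try/except). Output: ZGFB

Answer: ZGFB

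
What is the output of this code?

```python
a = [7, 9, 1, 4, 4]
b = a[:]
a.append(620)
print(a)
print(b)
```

Key concept: slice [:] creates copy.
Step by step:
`a = [7, 9, 1, 4, 4]` → a = [7, 9, 1, 4, 4]
`b = a[:]` → b = [7, 9, 1, 4, 4]
`a.append(620)` → a = [7, 9, 1, 4, 4, 620]
`print(a)` → prints [7, 9, 1, 4, 4, 620]
`print(b)` → prints [7, 9, 1, 4, 4]

Answer:
[7, 9, 1, 4, 4, 620]
[7, 9, 1, 4, 4]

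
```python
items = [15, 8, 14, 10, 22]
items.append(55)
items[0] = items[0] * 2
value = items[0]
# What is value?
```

Trace:
`items = [15, 8, 14, 10, 22]` → items = [15, 8, 14, 10, 22]
`items.append(55)` → items = [15, 8, 14, 10, 22, 55]
`items[0] = items[0] * 2` → items = [30, 8, 14, 10, 22, 55]
`value = items[0]` → value = 30
So value = 30

Answer: 30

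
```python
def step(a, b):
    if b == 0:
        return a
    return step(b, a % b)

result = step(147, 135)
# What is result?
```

step(147, 135) -> step(135, 12) -> step(12, 3) -> step(3, 0) -> 3

Answer: 3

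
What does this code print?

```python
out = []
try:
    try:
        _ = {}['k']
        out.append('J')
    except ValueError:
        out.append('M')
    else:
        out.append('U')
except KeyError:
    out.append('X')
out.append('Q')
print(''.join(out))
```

Execution trace: 'X' (outer except KeyError) → 'Q' (after the try/except). Output: XQ

Answer: XQ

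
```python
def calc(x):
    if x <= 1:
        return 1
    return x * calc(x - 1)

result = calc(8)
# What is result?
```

calc(8) = 8 * 7 * 6 * 5 * 4 * 3 * 2 * 1 = 40320

Answer: 40320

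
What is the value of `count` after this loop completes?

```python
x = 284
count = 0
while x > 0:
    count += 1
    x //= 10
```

Count digits by repeated division by 10
`count` takes the values: 0 → 1 → 2 → 3

Answer: 3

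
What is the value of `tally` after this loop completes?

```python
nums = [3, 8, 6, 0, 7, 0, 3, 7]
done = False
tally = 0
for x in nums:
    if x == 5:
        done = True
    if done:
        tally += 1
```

Count elements after first 5 in [3, 8, 6, 0, 7, 0, 3, 7]
`tally` takes the values: 0

Answer: 0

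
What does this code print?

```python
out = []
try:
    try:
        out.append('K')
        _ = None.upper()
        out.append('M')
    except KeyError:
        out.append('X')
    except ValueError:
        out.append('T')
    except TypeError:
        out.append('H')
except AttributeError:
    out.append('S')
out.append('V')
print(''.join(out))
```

Execution trace: 'K' (try body) → 'S' (outer except AttributeError) → 'V' (after the try/except). Output: KSV

Answer: KSV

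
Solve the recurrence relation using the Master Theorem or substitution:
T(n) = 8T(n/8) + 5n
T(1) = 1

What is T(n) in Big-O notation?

By Master Theorem: a=8, b=8, f(n)=5n. Since log_8(8) = 1 and f(n) = Θ(n^1), Case 2 applies. T(n) = O(n log n).

Answer: O(n log n)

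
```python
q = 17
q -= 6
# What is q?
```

Trace:
`q = 17` → q = 17
`q -= 6` → q = 11
So q = 11

Answer: 11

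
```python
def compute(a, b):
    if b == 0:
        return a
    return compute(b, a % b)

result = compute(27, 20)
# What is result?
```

compute(27, 20) -> compute(20, 7) -> compute(7, 6) -> compute(6, 1) -> compute(1, 0) -> 1

Answer: 1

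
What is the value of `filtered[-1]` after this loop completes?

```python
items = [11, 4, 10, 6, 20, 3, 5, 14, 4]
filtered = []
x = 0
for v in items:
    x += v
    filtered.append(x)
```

Cumulative sum ends at 77
`filtered` takes the values: [] → [11] → [11, 15] → [11, 15, 25] → [11, 15, 25, 31] → [11, 15, 25, 31, 51] → [11, 15, 25, 31, 51, 54] → [11, 15, 25, 31, 51, 54, 59] → [11, 15, 25, 31, 51, 54, 59, 73] → [11, 15, 25, 31, 51, 54, 59, 73, 77]
So `filtered[-1]` = 77

Answer: 77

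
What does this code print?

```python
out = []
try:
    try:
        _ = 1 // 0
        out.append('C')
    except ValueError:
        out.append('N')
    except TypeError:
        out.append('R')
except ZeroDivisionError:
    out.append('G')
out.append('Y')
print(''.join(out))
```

Execution trace: 'G' (outer except ZeroDivisionError) → 'Y' (after the try/except). Output: GY

Answer: GY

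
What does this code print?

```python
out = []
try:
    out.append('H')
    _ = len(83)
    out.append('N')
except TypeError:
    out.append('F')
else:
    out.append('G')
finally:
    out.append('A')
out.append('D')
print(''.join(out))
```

Execution trace: 'H' (try body) → 'F' (except TypeError) → 'A' (finally) → 'D' (after the try/except). Output: HFAD

Answer: HFAD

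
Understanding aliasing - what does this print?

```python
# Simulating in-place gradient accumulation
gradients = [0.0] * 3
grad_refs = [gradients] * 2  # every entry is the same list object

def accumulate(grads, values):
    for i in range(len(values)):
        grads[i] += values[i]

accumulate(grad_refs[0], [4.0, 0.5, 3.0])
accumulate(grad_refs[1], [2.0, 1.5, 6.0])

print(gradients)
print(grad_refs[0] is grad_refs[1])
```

Key concept: gradient accumulation aliasing.
Step by step:
`gradients = [0.0] * 3` → gradients = [0.0, 0.0, 0.0]
`grad_refs = [gradients] * 2` → grad_refs = [[0.0, 0.0, 0.0], [0.0, 0.0, 0.0]]
`accumulate(grad_refs[0], [4.0, 0.5, 3.0])` → gradients = [4.0, 0.5, 3.0]; grad_refs = [[4.0, 0.5, 3.0], [4.0, 0.5, 3.0]]
`accumulate(grad_refs[1], [2.0, 1.5, 6.0])` → gradients = [6.0, 2.0, 9.0]; grad_refs = [[6.0, 2.0, 9.0], [6.0, 2.0, 9.0]]
`print(gradients)` → prints [6.0, 2.0, 9.0]
`print(grad_refs[0] is grad_refs[1])` → prints True

Answer:
[6.0, 2.0, 9.0]
True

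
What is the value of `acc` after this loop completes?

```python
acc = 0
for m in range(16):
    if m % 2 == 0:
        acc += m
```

Sum of even numbers 0 to 15
`acc` takes the values: 0 → 2 → 6 → 12 → 20 → 30 → 42 → 56

Answer: 56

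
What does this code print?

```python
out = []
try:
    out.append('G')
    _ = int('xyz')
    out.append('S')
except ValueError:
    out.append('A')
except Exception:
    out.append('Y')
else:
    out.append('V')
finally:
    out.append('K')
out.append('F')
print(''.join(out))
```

Execution trace: 'G' (try body) → 'A' (except ValueError) → 'K' (finally) → 'F' (after the try/except). Output: GAKF

Answer: GAKF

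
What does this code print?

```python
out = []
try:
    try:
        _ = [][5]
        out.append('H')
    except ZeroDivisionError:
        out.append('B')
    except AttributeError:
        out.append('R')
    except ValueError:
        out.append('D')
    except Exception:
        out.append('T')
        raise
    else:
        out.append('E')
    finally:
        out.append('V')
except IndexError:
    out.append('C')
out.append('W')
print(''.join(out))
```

Execution trace: 'T' (inner except Exception) → 'V' (inner finally) → 'C' (outer except IndexError) → 'W' (after the try/except). Output: TVCW

Answer: TVCW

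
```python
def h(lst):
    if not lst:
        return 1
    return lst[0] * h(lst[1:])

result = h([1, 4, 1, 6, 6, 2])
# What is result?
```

Product over [1, 4, 1, 6, 6, 2] = 1 * 4 * 1 * 6 * 6 * 2 = 288

Answer: 288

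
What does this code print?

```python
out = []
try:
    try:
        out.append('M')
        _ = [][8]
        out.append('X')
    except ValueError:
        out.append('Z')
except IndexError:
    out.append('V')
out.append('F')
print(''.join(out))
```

Execution trace: 'M' (try body) → 'V' (outer except IndexError) → 'F' (after the try/except). Output: MVF

Answer: MVF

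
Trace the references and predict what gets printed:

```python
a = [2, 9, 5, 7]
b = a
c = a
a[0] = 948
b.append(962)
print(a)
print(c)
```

Key concept: multiple aliases.
Step by step:
`a = [2, 9, 5, 7]` → a = [2, 9, 5, 7]
`b = a` → b = [2, 9, 5, 7] (same object as a)
`c = a` → c = [2, 9, 5, 7] (same object as a, b)
`a[0] = 948` → a = [948, 9, 5, 7] (same object as b, c); b = [948, 9, 5, 7] (same object as a, c); c = [948, 9, 5, 7] (same object as a, b)
`b.append(962)` → a = [948, 9, 5, 7, 962] (same object as b, c); b = [948, 9, 5, 7, 962] (same object as a, c); c = [948, 9, 5, 7, 962] (same object as a, b)
`print(a)` → prints [948, 9, 5, 7, 962]
`print(c)` → prints [948, 9, 5, 7, 962]

Answer:
[948, 9, 5, 7, 962]
[948, 9, 5, 7, 962]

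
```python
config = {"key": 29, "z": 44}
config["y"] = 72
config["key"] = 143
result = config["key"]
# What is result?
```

Trace:
`config = {"key": 29, "z": 44}` → config = {'key': 29, 'z': 44}
`config["y"] = 72` → config = {'key': 29, 'z': 44, 'y': 72}
`config["key"] = 143` → config = {'key': 143, 'z': 44, 'y': 72}
`result = config["key"]` → result = 143
So result = 143

Answer: 143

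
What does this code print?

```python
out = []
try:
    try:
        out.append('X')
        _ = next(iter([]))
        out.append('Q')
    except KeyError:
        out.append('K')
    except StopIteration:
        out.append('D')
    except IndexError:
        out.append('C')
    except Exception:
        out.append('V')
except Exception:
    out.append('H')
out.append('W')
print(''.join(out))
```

Execution trace: 'X' (inner try body) → 'D' (inner except StopIteration) → 'W' (after the try/except). Output: XDW

Answer: XDW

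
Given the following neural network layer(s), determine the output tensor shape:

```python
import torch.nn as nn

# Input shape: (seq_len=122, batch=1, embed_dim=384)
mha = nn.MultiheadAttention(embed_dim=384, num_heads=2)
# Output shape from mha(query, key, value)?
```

Input: (122, 1, 384) -> Output: (122, 1, 384)

Answer: (122, 1, 384)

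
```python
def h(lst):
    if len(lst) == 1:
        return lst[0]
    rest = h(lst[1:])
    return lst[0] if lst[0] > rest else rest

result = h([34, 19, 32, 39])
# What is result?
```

Recursive max over [34, 19, 32, 39] = 39

Answer: 39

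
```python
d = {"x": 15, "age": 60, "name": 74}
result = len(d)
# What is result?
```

Trace:
`d = {"x": 15, "age": 60, "name": 74}` → d = {'x': 15, 'age': 60, 'name': 74}
`result = len(d)` → result = 3
So result = 3

Answer: 3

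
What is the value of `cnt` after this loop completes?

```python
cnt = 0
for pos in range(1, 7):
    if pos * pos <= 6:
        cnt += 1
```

Count numbers where pos² ≤ 6
`cnt` takes the values: 0 → 1 → 2

Answer: 2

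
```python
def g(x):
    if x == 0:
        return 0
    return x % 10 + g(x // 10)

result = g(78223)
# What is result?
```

Sum of digits of 78223: 3 + 2 + 2 + 8 + 7 = 22

Answer: 22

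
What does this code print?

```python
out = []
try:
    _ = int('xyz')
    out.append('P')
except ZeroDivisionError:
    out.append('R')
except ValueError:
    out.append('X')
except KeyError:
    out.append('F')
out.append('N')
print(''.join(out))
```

Execution trace: 'X' (except ValueError) → 'N' (after the try/except). Output: XN

Answer: XN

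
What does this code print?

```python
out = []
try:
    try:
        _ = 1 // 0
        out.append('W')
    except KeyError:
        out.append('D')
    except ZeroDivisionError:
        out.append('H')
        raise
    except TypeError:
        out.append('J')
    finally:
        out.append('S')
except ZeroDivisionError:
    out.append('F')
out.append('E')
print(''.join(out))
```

Execution trace: 'H' (inner except ZeroDivisionError) → 'S' (inner finally) → 'F' (outer except ZeroDivisionError) → 'E' (after the try/except). Output: HSFE

Answer: HSFE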